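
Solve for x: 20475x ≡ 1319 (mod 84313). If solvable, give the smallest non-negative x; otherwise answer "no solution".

First find gcd(20475, 84313):
84313 = 4·20475 + 2413
20475 = 8·2413 + 1171
2413 = 2·1171 + 71
1171 = 16·71 + 35
71 = 2·35 + 1
35 = 35·1 + 0
gcd = 1, so a unique solution mod 84313 exists.
Back-substitute for the Bézout coefficients:
1 = 71 − 2·35
1 = −2·1171 + 33·71
1 = 33·2413 − 68·1171
1 = −68·20475 + 577·2413
1 = 577·84313 − 2376·20475
So 20475·(-2376) ≡ 1 (mod 84313), giving 20475⁻¹ ≡ 81937.
x ≡ 20475⁻¹·1319 ≡ 81937·1319 ≡ 69950 (mod 84313).

69950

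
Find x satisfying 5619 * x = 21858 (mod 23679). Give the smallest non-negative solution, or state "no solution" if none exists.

2309

First find gcd(5619, 23679):
23679 = 4·5619 + 1203
5619 = 4·1203 + 807
1203 = 1·807 + 396
807 = 2·396 + 15
396 = 26·15 + 6
15 = 2·6 + 3
6 = 2·3 + 0
gcd = 3 and 3 | 21858, so solutions exist. Divide through by 3: 1873x ≡ 7286 (mod 7893).
Now find 1873⁻¹ mod 7893:
7893 = 4×1873 + 401
1873 = 4×401 + 269
401 = 1×269 + 132
269 = 2×132 + 5
132 = 26×5 + 2
5 = 2×2 + 1
2 = 2×1 + 0
Back-substitute:
1 = 5 − 2·2
1 = −2·132 + 53·5
1 = 53·269 − 108·132
1 = −108·401 + 161·269
1 = 161·1873 − 752·401
1 = −752·7893 + 3169·1873
So 1873⁻¹ ≡ 3169 (mod 7893).
Then x ≡ 3169·7286 ≡ 2309 (mod 7893); the smallest non-negative solution is x = 2309.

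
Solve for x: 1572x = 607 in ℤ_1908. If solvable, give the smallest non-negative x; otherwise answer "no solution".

no solution

gcd(1572, 1908):
1908 = 1·1572 + 336
1572 = 4·336 + 228
336 = 1·228 + 108
228 = 2·108 + 12
108 = 9·12 + 0
gcd = 12, but 12 ∤ 607, so the congruence has no solution.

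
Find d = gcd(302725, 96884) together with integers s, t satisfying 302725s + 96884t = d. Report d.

Repeated division:
302725 = 3×96884 + 12073
96884 = 8×12073 + 300
12073 = 40×300 + 73
300 = 4×73 + 8
73 = 9×8 + 1
8 = 8×1 + 0
gcd(302725, 96884) = 1.
Working backward:
1 = 73 − 9·8
1 = −9·300 + 37·73
1 = 37·12073 − 1489·300
1 = −1489·96884 + 11949·12073
1 = 11949·302725 − 37336·96884
So 1 = (11949)·302725 + (-37336)·96884.

1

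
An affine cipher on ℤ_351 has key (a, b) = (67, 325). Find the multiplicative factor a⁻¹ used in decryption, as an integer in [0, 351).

241

Run Euclid on (351, 67):
351 = 5*67 + 16
67 = 4*16 + 3
16 = 5*3 + 1
3 = 3*1 + 0
The gcd is 1. Working backward:
1 = 16 − 5·3
1 = −5·67 + 21·16
1 = 21·351 − 110·67
Hence 67⁻¹ ≡ -110 ≡ 241 (mod 351).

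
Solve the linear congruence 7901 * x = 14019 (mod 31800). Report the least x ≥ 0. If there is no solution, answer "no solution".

20319

First find gcd(7901, 31800):
31800 = 4*7901 + 196
7901 = 40*196 + 61
196 = 3*61 + 13
61 = 4*13 + 9
13 = 1*9 + 4
9 = 2*4 + 1
4 = 4*1 + 0
gcd = 1, so a unique solution mod 31800 exists.
Back-substitute for the Bézout coefficients:
1 = 9 − 2·4
1 = −2·13 + 3·9
1 = 3·61 − 14·13
1 = −14·196 + 45·61
1 = 45·7901 − 1814·196
1 = −1814·31800 + 7301·7901
So 7901·(7301) ≡ 1 (mod 31800), giving 7901⁻¹ ≡ 7301.
x ≡ 7901⁻¹·14019 ≡ 7301·14019 ≡ 20319 (mod 31800).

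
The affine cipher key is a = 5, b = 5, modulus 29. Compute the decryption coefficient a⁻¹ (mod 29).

gcd(29, 5) by repeated division:
29 = 5*5 + 4
5 = 1*4 + 1
4 = 4*1 + 0
Since gcd(5, 29) = 1, back-substitute to write 1 as a combination:
1 = 5 − 4
1 = −29 + 6·5
So 5·6 ≡ 1 (mod 29).

6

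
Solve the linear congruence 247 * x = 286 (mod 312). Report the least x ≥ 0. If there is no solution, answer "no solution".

First find gcd(247, 312):
312 = 1*247 + 65
247 = 3*65 + 52
65 = 1*52 + 13
52 = 4*13 + 0
gcd = 13 and 13 | 286, so solutions exist. Divide through by 13: 19x ≡ 22 (mod 24).
Now find 19⁻¹ mod 24:
24 = 1×19 + 5
19 = 3×5 + 4
5 = 1×4 + 1
4 = 4×1 + 0
Back-substitute:
1 = 5 − 4
1 = −19 + 4·5
1 = 4·24 − 5·19
So 19·(-5) ≡ 1 (mod 24), i.e. 19⁻¹ ≡ 19.
Then x ≡ 19·22 ≡ 10 (mod 24); the smallest non-negative solution is x = 10.

10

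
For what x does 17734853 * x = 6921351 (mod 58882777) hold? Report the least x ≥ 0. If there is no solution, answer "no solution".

29945675

First find gcd(17734853, 58882777):
58882777 = 3×17734853 + 5678218
17734853 = 3×5678218 + 700199
5678218 = 8×700199 + 76626
700199 = 9×76626 + 10565
76626 = 7×10565 + 2671
10565 = 3×2671 + 2552
2671 = 1×2552 + 119
2552 = 21×119 + 53
119 = 2×53 + 13
53 = 4×13 + 1
13 = 13×1 + 0
gcd = 1, so a unique solution mod 58882777 exists.
Back-substitute for the Bézout coefficients:
1 = 53 − 4·13
1 = −4·119 + 9·53
1 = 9·2552 − 193·119
1 = −193·2671 + 202·2552
1 = 202·10565 − 799·2671
1 = −799·76626 + 5795·10565
1 = 5795·700199 − 52954·76626
1 = −52954·5678218 + 429427·700199
1 = 429427·17734853 − 1341235·5678218
1 = −1341235·58882777 + 4453132·17734853
So 17734853·(4453132) ≡ 1 (mod 58882777), giving 17734853⁻¹ ≡ 4453132.
x ≡ 17734853⁻¹·6921351 ≡ 4453132·6921351 ≡ 29945675 (mod 58882777).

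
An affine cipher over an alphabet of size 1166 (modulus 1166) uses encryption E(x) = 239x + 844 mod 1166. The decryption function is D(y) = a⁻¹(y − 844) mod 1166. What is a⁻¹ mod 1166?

161

Extended Euclidean algorithm:
1166 = 4·239 + 210
239 = 1·210 + 29
210 = 7·29 + 7
29 = 4·7 + 1
7 = 7·1 + 0
gcd = 1, so the inverse exists. Back-substitute:
1 = 29 − 4·7
1 = −4·210 + 29·29
1 = 29·239 − 33·210
1 = −33·1166 + 161·239
So 239·161 ≡ 1 (mod 1166).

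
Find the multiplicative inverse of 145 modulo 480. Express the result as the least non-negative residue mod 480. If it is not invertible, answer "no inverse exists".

no inverse exists

Euclidean algorithm on 480, 145:
480 = 3×145 + 45
145 = 3×45 + 10
45 = 4×10 + 5
10 = 2×5 + 0
gcd(145, 480) = 5 ≠ 1, so 145 has no multiplicative inverse modulo 480.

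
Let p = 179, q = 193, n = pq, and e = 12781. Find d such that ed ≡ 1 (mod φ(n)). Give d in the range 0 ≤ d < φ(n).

32101

φ(n) = (p−1)(q−1) = 178·192 = 34176.
Need d with 12781·d ≡ 1 (mod 34176). Apply the extended Euclidean algorithm:
34176 = 2*12781 + 8614
12781 = 1*8614 + 4167
8614 = 2*4167 + 280
4167 = 14*280 + 247
280 = 1*247 + 33
247 = 7*33 + 16
33 = 2*16 + 1
16 = 16*1 + 0
Back-substitute:
1 = 33 − 2·16
1 = −2·247 + 15·33
1 = 15·280 − 17·247
1 = −17·4167 + 253·280
1 = 253·8614 − 523·4167
1 = −523·12781 + 776·8614
1 = 776·34176 − 2075·12781
So 12781·(-2075) ≡ 1 (mod 34176), hence d ≡ -2075 ≡ 32101 (mod 34176).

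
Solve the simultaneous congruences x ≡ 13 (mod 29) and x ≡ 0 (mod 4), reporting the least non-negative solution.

100

Write x = 13 + 29·k. Then 29·k ≡ 0 − 13 ≡ 3 (mod 4).
Need 29⁻¹ mod 4. Extended Euclid on (4, 1):
4 = 4*1 + 0
29⁻¹ ≡ 1 (mod 4), so k ≡ 1·3 ≡ 3 (mod 4).
x = 13 + 29·3 = 100.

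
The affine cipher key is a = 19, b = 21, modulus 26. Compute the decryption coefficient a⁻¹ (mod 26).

Extended Euclidean algorithm:
26 = 1·19 + 7
19 = 2·7 + 5
7 = 1·5 + 2
5 = 2·2 + 1
2 = 2·1 + 0
gcd = 1, so the inverse exists. Back-substitute:
1 = 5 − 2·2
1 = −2·7 + 3·5
1 = 3·19 − 8·7
1 = −8·26 + 11·19
So 19·11 ≡ 1 (mod 26).

11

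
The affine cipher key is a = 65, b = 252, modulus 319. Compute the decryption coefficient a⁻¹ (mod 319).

54

Run Euclid on (319, 65):
319 = 4×65 + 59
65 = 1×59 + 6
59 = 9×6 + 5
6 = 1×5 + 1
5 = 5×1 + 0
The gcd is 1. Working backward:
1 = 6 − 5
1 = −59 + 10·6
1 = 10·65 − 11·59
1 = −11·319 + 54·65
So 65·54 ≡ 1 (mod 319).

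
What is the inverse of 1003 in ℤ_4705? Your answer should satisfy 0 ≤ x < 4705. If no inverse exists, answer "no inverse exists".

Extended Euclidean algorithm:
4705 = 4*1003 + 693
1003 = 1*693 + 310
693 = 2*310 + 73
310 = 4*73 + 18
73 = 4*18 + 1
18 = 18*1 + 0
The gcd is 1. Working backward:
1 = 73 − 4·18
1 = −4·310 + 17·73
1 = 17·693 − 38·310
1 = −38·1003 + 55·693
1 = 55·4705 − 258·1003
Thus 1003·(-258) ≡ 1 (mod 4705); reducing, -258 mod 4705 = 4447.

4447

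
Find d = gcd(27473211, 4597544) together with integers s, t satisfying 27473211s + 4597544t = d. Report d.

Repeated division:
27473211 = 5×4597544 + 4485491
4597544 = 1×4485491 + 112053
4485491 = 40×112053 + 3371
112053 = 33×3371 + 810
3371 = 4×810 + 131
810 = 6×131 + 24
131 = 5×24 + 11
24 = 2×11 + 2
11 = 5×2 + 1
2 = 2×1 + 0
gcd(27473211, 4597544) = 1.
Back-substituting:
1 = 11 − 5·2
1 = −5·24 + 11·11
1 = 11·131 − 60·24
1 = −60·810 + 371·131
1 = 371·3371 − 1544·810
1 = −1544·112053 + 51323·3371
1 = 51323·4485491 − 2054464·112053
1 = −2054464·4597544 + 2105787·4485491
1 = 2105787·27473211 − 12583399·4597544
So 1 = (2105787)·27473211 + (-12583399)·4597544.

1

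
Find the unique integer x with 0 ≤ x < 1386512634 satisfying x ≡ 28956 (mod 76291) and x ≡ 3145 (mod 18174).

934364833

Write x = 28956 + 76291·k. Then 76291·k ≡ 3145 − 28956 ≡ 10537 (mod 18174).
Need 76291⁻¹ mod 18174. Extended Euclid on (18174, 3595):
18174 = 5·3595 + 199
3595 = 18·199 + 13
199 = 15·13 + 4
13 = 3·4 + 1
4 = 4·1 + 0
Back-substitute:
1 = 13 − 3·4
1 = −3·199 + 46·13
1 = 46·3595 − 831·199
1 = −831·18174 + 4201·3595
76291⁻¹ ≡ 4201 (mod 18174), so k ≡ 4201·10537 ≡ 12247 (mod 18174).
x = 28956 + 76291·12247 = 934364833.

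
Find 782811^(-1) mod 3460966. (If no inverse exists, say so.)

1752211

Run Euclid on (3460966, 782811):
3460966 = 4*782811 + 329722
782811 = 2*329722 + 123367
329722 = 2*123367 + 82988
123367 = 1*82988 + 40379
82988 = 2*40379 + 2230
40379 = 18*2230 + 239
2230 = 9*239 + 79
239 = 3*79 + 2
79 = 39*2 + 1
2 = 2*1 + 0
Since gcd(782811, 3460966) = 1, back-substitute to write 1 as a combination:
1 = 79 − 39·2
1 = −39·239 + 118·79
1 = 118·2230 − 1101·239
1 = −1101·40379 + 19936·2230
1 = 19936·82988 − 40973·40379
1 = −40973·123367 + 60909·82988
1 = 60909·329722 − 162791·123367
1 = −162791·782811 + 386491·329722
1 = 386491·3460966 − 1708755·782811
So 782811·(-1708755) ≡ 1 (mod 3460966), and -1708755 ≡ 1752211 (mod 3460966).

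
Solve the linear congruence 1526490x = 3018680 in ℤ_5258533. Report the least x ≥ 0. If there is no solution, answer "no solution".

269355

First find gcd(1526490, 5258533):
5258533 = 3*1526490 + 679063
1526490 = 2*679063 + 168364
679063 = 4*168364 + 5607
168364 = 30*5607 + 154
5607 = 36*154 + 63
154 = 2*63 + 28
63 = 2*28 + 7
28 = 4*7 + 0
gcd = 7 and 7 | 3018680, so solutions exist. Divide through by 7: 218070x ≡ 431240 (mod 751219).
Now find 218070⁻¹ mod 751219:
751219 = 3·218070 + 97009
218070 = 2·97009 + 24052
97009 = 4·24052 + 801
24052 = 30·801 + 22
801 = 36·22 + 9
22 = 2·9 + 4
9 = 2·4 + 1
4 = 4·1 + 0
Back-substitute:
1 = 9 − 2·4
1 = −2·22 + 5·9
1 = 5·801 − 182·22
1 = −182·24052 + 5465·801
1 = 5465·97009 − 22042·24052
1 = −22042·218070 + 49549·97009
1 = 49549·751219 − 170689·218070
So 218070·(-170689) ≡ 1 (mod 751219), i.e. 218070⁻¹ ≡ 580530.
Then x ≡ 580530·431240 ≡ 269355 (mod 751219); the smallest non-negative solution is x = 269355.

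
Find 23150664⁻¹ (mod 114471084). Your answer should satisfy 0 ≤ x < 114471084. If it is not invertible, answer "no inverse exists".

Euclidean algorithm on 114471084, 23150664:
114471084 = 4×23150664 + 21868428
23150664 = 1×21868428 + 1282236
21868428 = 17×1282236 + 70416
1282236 = 18×70416 + 14748
70416 = 4×14748 + 11424
14748 = 1×11424 + 3324
11424 = 3×3324 + 1452
3324 = 2×1452 + 420
1452 = 3×420 + 192
420 = 2×192 + 36
192 = 5×36 + 12
36 = 3×12 + 0
gcd(23150664, 114471084) = 12 ≠ 1, so 23150664 has no multiplicative inverse modulo 114471084.

no inverse exists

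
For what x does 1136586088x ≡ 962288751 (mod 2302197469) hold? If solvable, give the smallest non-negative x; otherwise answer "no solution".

no solution

gcd(1136586088, 2302197469):
2302197469 = 2*1136586088 + 29025293
1136586088 = 39*29025293 + 4599661
29025293 = 6*4599661 + 1427327
4599661 = 3*1427327 + 317680
1427327 = 4*317680 + 156607
317680 = 2*156607 + 4466
156607 = 35*4466 + 297
4466 = 15*297 + 11
297 = 27*11 + 0
gcd = 11, but 11 ∤ 962288751, so the congruence has no solution.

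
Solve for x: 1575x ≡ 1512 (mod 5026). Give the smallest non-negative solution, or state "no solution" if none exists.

202

First find gcd(1575, 5026):
5026 = 3·1575 + 301
1575 = 5·301 + 70
301 = 4·70 + 21
70 = 3·21 + 7
21 = 3·7 + 0
gcd = 7 and 7 | 1512, so solutions exist. Divide through by 7: 225x ≡ 216 (mod 718).
Now find 225⁻¹ mod 718:
718 = 3*225 + 43
225 = 5*43 + 10
43 = 4*10 + 3
10 = 3*3 + 1
3 = 3*1 + 0
Back-substitute:
1 = 10 − 3·3
1 = −3·43 + 13·10
1 = 13·225 − 68·43
1 = −68·718 + 217·225
So 225⁻¹ ≡ 217 (mod 718).
Then x ≡ 217·216 ≡ 202 (mod 718); the smallest non-negative solution is x = 202.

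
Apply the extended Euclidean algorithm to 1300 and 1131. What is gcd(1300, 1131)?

13

Repeated division:
1300 = 1×1131 + 169
1131 = 6×169 + 117
169 = 1×117 + 52
117 = 2×52 + 13
52 = 4×13 + 0
gcd(1300, 1131) = 13.
Back-substituting:
13 = 117 − 2·52
13 = −2·169 + 3·117
13 = 3·1131 − 20·169
13 = −20·1300 + 23·1131
So 13 = (-20)·1300 + (23)·1131.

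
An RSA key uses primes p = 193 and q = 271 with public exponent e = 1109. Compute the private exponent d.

φ(n) = (p−1)(q−1) = 192·270 = 51840.
Need d with 1109·d ≡ 1 (mod 51840). Apply the extended Euclidean algorithm:
51840 = 46×1109 + 826
1109 = 1×826 + 283
826 = 2×283 + 260
283 = 1×260 + 23
260 = 11×23 + 7
23 = 3×7 + 2
7 = 3×2 + 1
2 = 2×1 + 0
Back-substitute:
1 = 7 − 3·2
1 = −3·23 + 10·7
1 = 10·260 − 113·23
1 = −113·283 + 123·260
1 = 123·826 − 359·283
1 = −359·1109 + 482·826
1 = 482·51840 − 22531·1109
So 1109·(-22531) ≡ 1 (mod 51840), hence d ≡ -22531 ≡ 29309 (mod 51840).

29309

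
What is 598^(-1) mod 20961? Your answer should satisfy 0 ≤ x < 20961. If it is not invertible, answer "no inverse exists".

4732

Extended Euclidean algorithm:
20961 = 35·598 + 31
598 = 19·31 + 9
31 = 3·9 + 4
9 = 2·4 + 1
4 = 4·1 + 0
The gcd is 1. Working backward:
1 = 9 − 2·4
1 = −2·31 + 7·9
1 = 7·598 − 135·31
1 = −135·20961 + 4732·598
So 598·4732 ≡ 1 (mod 20961).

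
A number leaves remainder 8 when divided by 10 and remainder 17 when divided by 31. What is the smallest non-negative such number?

Write x = 8 + 10·k. Then 10·k ≡ 17 − 8 ≡ 9 (mod 31).
Need 10⁻¹ mod 31. Extended Euclid on (31, 10):
31 = 3×10 + 1
10 = 10×1 + 0
Back-substitute:
1 = 31 − 3·10
10⁻¹ ≡ 28 (mod 31), so k ≡ 28·9 ≡ 4 (mod 31).
x = 8 + 10·4 = 48.

48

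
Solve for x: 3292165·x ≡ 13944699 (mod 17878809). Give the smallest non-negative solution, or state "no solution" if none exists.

4526934

First find gcd(3292165, 17878809):
17878809 = 5*3292165 + 1417984
3292165 = 2*1417984 + 456197
1417984 = 3*456197 + 49393
456197 = 9*49393 + 11660
49393 = 4*11660 + 2753
11660 = 4*2753 + 648
2753 = 4*648 + 161
648 = 4*161 + 4
161 = 40*4 + 1
4 = 4*1 + 0
gcd = 1, so a unique solution mod 17878809 exists.
Back-substitute for the Bézout coefficients:
1 = 161 − 40·4
1 = −40·648 + 161·161
1 = 161·2753 − 684·648
1 = −684·11660 + 2897·2753
1 = 2897·49393 − 12272·11660
1 = −12272·456197 + 113345·49393
1 = 113345·1417984 − 352307·456197
1 = −352307·3292165 + 817959·1417984
1 = 817959·17878809 − 4442102·3292165
So 3292165·(-4442102) ≡ 1 (mod 17878809), giving 3292165⁻¹ ≡ 13436707.
x ≡ 3292165⁻¹·13944699 ≡ 13436707·13944699 ≡ 4526934 (mod 17878809).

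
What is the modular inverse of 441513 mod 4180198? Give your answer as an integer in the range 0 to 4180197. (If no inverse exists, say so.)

Run Euclid on (4180198, 441513):
4180198 = 9×441513 + 206581
441513 = 2×206581 + 28351
206581 = 7×28351 + 8124
28351 = 3×8124 + 3979
8124 = 2×3979 + 166
3979 = 23×166 + 161
166 = 1×161 + 5
161 = 32×5 + 1
5 = 5×1 + 0
The gcd is 1. Working backward:
1 = 161 − 32·5
1 = −32·166 + 33·161
1 = 33·3979 − 791·166
1 = −791·8124 + 1615·3979
1 = 1615·28351 − 5636·8124
1 = −5636·206581 + 41067·28351
1 = 41067·441513 − 87770·206581
1 = −87770·4180198 + 830997·441513
So 441513·830997 ≡ 1 (mod 4180198).

830997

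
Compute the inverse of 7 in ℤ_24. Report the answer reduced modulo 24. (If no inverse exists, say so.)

gcd(24, 7) by repeated division:
24 = 3×7 + 3
7 = 2×3 + 1
3 = 3×1 + 0
gcd = 1, so the inverse exists. Back-substitute:
1 = 7 − 2·3
1 = −2·24 + 7·7
So 7·7 ≡ 1 (mod 24).

7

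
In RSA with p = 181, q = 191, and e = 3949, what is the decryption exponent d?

φ(n) = (p−1)(q−1) = 180·190 = 34200.
Need d with 3949·d ≡ 1 (mod 34200). Apply the extended Euclidean algorithm:
34200 = 8*3949 + 2608
3949 = 1*2608 + 1341
2608 = 1*1341 + 1267
1341 = 1*1267 + 74
1267 = 17*74 + 9
74 = 8*9 + 2
9 = 4*2 + 1
2 = 2*1 + 0
Back-substitute:
1 = 9 − 4·2
1 = −4·74 + 33·9
1 = 33·1267 − 565·74
1 = −565·1341 + 598·1267
1 = 598·2608 − 1163·1341
1 = −1163·3949 + 1761·2608
1 = 1761·34200 − 15251·3949
So 3949·(-15251) ≡ 1 (mod 34200), hence d ≡ -15251 ≡ 18949 (mod 34200).

18949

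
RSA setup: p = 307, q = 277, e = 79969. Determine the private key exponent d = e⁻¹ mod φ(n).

φ(n) = (p−1)(q−1) = 306·276 = 84456.
Need d with 79969·d ≡ 1 (mod 84456). Apply the extended Euclidean algorithm:
84456 = 1×79969 + 4487
79969 = 17×4487 + 3690
4487 = 1×3690 + 797
3690 = 4×797 + 502
797 = 1×502 + 295
502 = 1×295 + 207
295 = 1×207 + 88
207 = 2×88 + 31
88 = 2×31 + 26
31 = 1×26 + 5
26 = 5×5 + 1
5 = 5×1 + 0
Back-substitute:
1 = 26 − 5·5
1 = −5·31 + 6·26
1 = 6·88 − 17·31
1 = −17·207 + 40·88
1 = 40·295 − 57·207
1 = −57·502 + 97·295
1 = 97·797 − 154·502
1 = −154·3690 + 713·797
1 = 713·4487 − 867·3690
1 = −867·79969 + 15452·4487
1 = 15452·84456 − 16319·79969
So 79969·(-16319) ≡ 1 (mod 84456), hence d ≡ -16319 ≡ 68137 (mod 84456).

68137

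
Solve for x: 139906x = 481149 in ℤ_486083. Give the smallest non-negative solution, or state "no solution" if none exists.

gcd(139906, 486083):
486083 = 3·139906 + 66365
139906 = 2·66365 + 7176
66365 = 9·7176 + 1781
7176 = 4·1781 + 52
1781 = 34·52 + 13
52 = 4·13 + 0
gcd = 13, but 13 ∤ 481149, so the congruence has no solution.

no solution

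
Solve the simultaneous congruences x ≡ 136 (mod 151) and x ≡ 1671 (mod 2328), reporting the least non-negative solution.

Write x = 136 + 151·k. Then 151·k ≡ 1671 − 136 ≡ 1535 (mod 2328).
Need 151⁻¹ mod 2328. Extended Euclid on (2328, 151):
2328 = 15*151 + 63
151 = 2*63 + 25
63 = 2*25 + 13
25 = 1*13 + 12
13 = 1*12 + 1
12 = 12*1 + 0
Back-substitute:
1 = 13 − 12
1 = −25 + 2·13
1 = 2·63 − 5·25
1 = −5·151 + 12·63
1 = 12·2328 − 185·151
151⁻¹ ≡ 2143 (mod 2328), so k ≡ 2143·1535 ≡ 41 (mod 2328).
x = 136 + 151·41 = 6327.

6327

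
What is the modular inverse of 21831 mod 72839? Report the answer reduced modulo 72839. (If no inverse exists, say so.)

Run Euclid on (72839, 21831):
72839 = 3×21831 + 7346
21831 = 2×7346 + 7139
7346 = 1×7139 + 207
7139 = 34×207 + 101
207 = 2×101 + 5
101 = 20×5 + 1
5 = 5×1 + 0
Since gcd(21831, 72839) = 1, back-substitute to write 1 as a combination:
1 = 101 − 20·5
1 = −20·207 + 41·101
1 = 41·7139 − 1414·207
1 = −1414·7346 + 1455·7139
1 = 1455·21831 − 4324·7346
1 = −4324·72839 + 14427·21831
So 21831·14427 ≡ 1 (mod 72839).

14427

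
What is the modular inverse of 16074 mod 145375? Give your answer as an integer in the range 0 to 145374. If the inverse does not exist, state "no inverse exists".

Run Euclid on (145375, 16074):
145375 = 9*16074 + 709
16074 = 22*709 + 476
709 = 1*476 + 233
476 = 2*233 + 10
233 = 23*10 + 3
10 = 3*3 + 1
3 = 3*1 + 0
The gcd is 1. Working backward:
1 = 10 − 3·3
1 = −3·233 + 70·10
1 = 70·476 − 143·233
1 = −143·709 + 213·476
1 = 213·16074 − 4829·709
1 = −4829·145375 + 43674·16074
So 16074·43674 ≡ 1 (mod 145375).

43674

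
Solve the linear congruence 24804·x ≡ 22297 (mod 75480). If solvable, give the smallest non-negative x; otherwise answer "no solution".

no solution

gcd(24804, 75480):
75480 = 3×24804 + 1068
24804 = 23×1068 + 240
1068 = 4×240 + 108
240 = 2×108 + 24
108 = 4×24 + 12
24 = 2×12 + 0
gcd = 12, but 12 ∤ 22297, so the congruence has no solution.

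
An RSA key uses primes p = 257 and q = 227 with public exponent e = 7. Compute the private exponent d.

φ(n) = (p−1)(q−1) = 256·226 = 57856.
Need d with 7·d ≡ 1 (mod 57856). Apply the extended Euclidean algorithm:
57856 = 8265×7 + 1
7 = 7×1 + 0
Back-substitute:
1 = 57856 − 8265·7
So 7·(-8265) ≡ 1 (mod 57856), hence d ≡ -8265 ≡ 49591 (mod 57856).

49591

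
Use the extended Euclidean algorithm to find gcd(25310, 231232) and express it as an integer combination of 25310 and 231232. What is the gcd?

Euclidean algorithm:
231232 = 9·25310 + 3442
25310 = 7·3442 + 1216
3442 = 2·1216 + 1010
1216 = 1·1010 + 206
1010 = 4·206 + 186
206 = 1·186 + 20
186 = 9·20 + 6
20 = 3·6 + 2
6 = 3·2 + 0
gcd(25310, 231232) = 2.
Back-substituting:
2 = 20 − 3·6
2 = −3·186 + 28·20
2 = 28·206 − 31·186
2 = −31·1010 + 152·206
2 = 152·1216 − 183·1010
2 = −183·3442 + 518·1216
2 = 518·25310 − 3809·3442
2 = −3809·231232 + 34799·25310
So 2 = (-3809)·231232 + (34799)·25310.

2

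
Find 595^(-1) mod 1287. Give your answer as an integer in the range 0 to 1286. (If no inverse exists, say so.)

Apply the Euclidean algorithm to 1287 and 595:
1287 = 2·595 + 97
595 = 6·97 + 13
97 = 7·13 + 6
13 = 2·6 + 1
6 = 6·1 + 0
Since gcd(595, 1287) = 1, back-substitute to write 1 as a combination:
1 = 13 − 2·6
1 = −2·97 + 15·13
1 = 15·595 − 92·97
1 = −92·1287 + 199·595
So 595·199 ≡ 1 (mod 1287).

199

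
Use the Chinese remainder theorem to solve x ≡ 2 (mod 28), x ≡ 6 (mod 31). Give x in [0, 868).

Write x = 2 + 28·k. Then 28·k ≡ 6 − 2 ≡ 4 (mod 31).
Need 28⁻¹ mod 31. Extended Euclid on (31, 28):
31 = 1*28 + 3
28 = 9*3 + 1
3 = 3*1 + 0
Back-substitute:
1 = 28 − 9·3
1 = −9·31 + 10·28
28⁻¹ ≡ 10 (mod 31), so k ≡ 10·4 ≡ 9 (mod 31).
x = 2 + 28·9 = 254.

254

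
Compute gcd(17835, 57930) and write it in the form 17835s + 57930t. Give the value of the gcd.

Apply Euclid's algorithm to 57930 and 17835:
57930 = 3×17835 + 4425
17835 = 4×4425 + 135
4425 = 32×135 + 105
135 = 1×105 + 30
105 = 3×30 + 15
30 = 2×15 + 0
gcd(17835, 57930) = 15.
Express as a combination:
15 = 105 − 3·30
15 = −3·135 + 4·105
15 = 4·4425 − 131·135
15 = −131·17835 + 528·4425
15 = 528·57930 − 1715·17835
So 15 = (528)·57930 + (-1715)·17835.

15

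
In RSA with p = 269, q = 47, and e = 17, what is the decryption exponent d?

φ(n) = (p−1)(q−1) = 268·46 = 12328.
Need d with 17·d ≡ 1 (mod 12328). Apply the extended Euclidean algorithm:
12328 = 725·17 + 3
17 = 5·3 + 2
3 = 1·2 + 1
2 = 2·1 + 0
Back-substitute:
1 = 3 − 2
1 = −17 + 6·3
1 = 6·12328 − 4351·17
So 17·(-4351) ≡ 1 (mod 12328), hence d ≡ -4351 ≡ 7977 (mod 12328).

7977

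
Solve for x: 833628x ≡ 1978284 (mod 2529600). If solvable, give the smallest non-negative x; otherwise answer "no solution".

81453

First find gcd(833628, 2529600):
2529600 = 3*833628 + 28716
833628 = 29*28716 + 864
28716 = 33*864 + 204
864 = 4*204 + 48
204 = 4*48 + 12
48 = 4*12 + 0
gcd = 12 and 12 | 1978284, so solutions exist. Divide through by 12: 69469x ≡ 164857 (mod 210800).
Now find 69469⁻¹ mod 210800:
210800 = 3×69469 + 2393
69469 = 29×2393 + 72
2393 = 33×72 + 17
72 = 4×17 + 4
17 = 4×4 + 1
4 = 4×1 + 0
Back-substitute:
1 = 17 − 4·4
1 = −4·72 + 17·17
1 = 17·2393 − 565·72
1 = −565·69469 + 16402·2393
1 = 16402·210800 − 49771·69469
So 69469·(-49771) ≡ 1 (mod 210800), i.e. 69469⁻¹ ≡ 161029.
Then x ≡ 161029·164857 ≡ 81453 (mod 210800); the smallest non-negative solution is x = 81453.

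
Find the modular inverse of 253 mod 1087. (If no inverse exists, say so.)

Extended Euclidean algorithm:
1087 = 4×253 + 75
253 = 3×75 + 28
75 = 2×28 + 19
28 = 1×19 + 9
19 = 2×9 + 1
9 = 9×1 + 0
The gcd is 1. Working backward:
1 = 19 − 2·9
1 = −2·28 + 3·19
1 = 3·75 − 8·28
1 = −8·253 + 27·75
1 = 27·1087 − 116·253
Thus 253·(-116) ≡ 1 (mod 1087); reducing, -116 mod 1087 = 971.

971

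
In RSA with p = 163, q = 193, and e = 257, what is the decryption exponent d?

φ(n) = (p−1)(q−1) = 162·192 = 31104.
Need d with 257·d ≡ 1 (mod 31104). Apply the extended Euclidean algorithm:
31104 = 121*257 + 7
257 = 36*7 + 5
7 = 1*5 + 2
5 = 2*2 + 1
2 = 2*1 + 0
Back-substitute:
1 = 5 − 2·2
1 = −2·7 + 3·5
1 = 3·257 − 110·7
1 = −110·31104 + 13313·257
So 257·13313 ≡ 1 (mod 31104), hence d = 13313.

13313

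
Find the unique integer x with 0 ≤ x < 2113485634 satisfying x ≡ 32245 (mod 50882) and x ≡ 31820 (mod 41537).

1115009511

Write x = 32245 + 50882·k. Then 50882·k ≡ 31820 − 32245 ≡ 41112 (mod 41537).
Need 50882⁻¹ mod 41537. Extended Euclid on (41537, 9345):
41537 = 4×9345 + 4157
9345 = 2×4157 + 1031
4157 = 4×1031 + 33
1031 = 31×33 + 8
33 = 4×8 + 1
8 = 8×1 + 0
Back-substitute:
1 = 33 − 4·8
1 = −4·1031 + 125·33
1 = 125·4157 − 504·1031
1 = −504·9345 + 1133·4157
1 = 1133·41537 − 5036·9345
50882⁻¹ ≡ 36501 (mod 41537), so k ≡ 36501·41112 ≡ 21913 (mod 41537).
x = 32245 + 50882·21913 = 1115009511.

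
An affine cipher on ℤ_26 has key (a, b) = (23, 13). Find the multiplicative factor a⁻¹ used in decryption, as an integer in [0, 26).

Apply the Euclidean algorithm to 26 and 23:
26 = 1×23 + 3
23 = 7×3 + 2
3 = 1×2 + 1
2 = 2×1 + 0
gcd = 1, so the inverse exists. Back-substitute:
1 = 3 − 2
1 = −23 + 8·3
1 = 8·26 − 9·23
Thus 23·(-9) ≡ 1 (mod 26); reducing, -9 mod 26 = 17.

17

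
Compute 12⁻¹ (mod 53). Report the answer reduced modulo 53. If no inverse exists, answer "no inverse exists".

31

Apply the Euclidean algorithm to 53 and 12:
53 = 4*12 + 5
12 = 2*5 + 2
5 = 2*2 + 1
2 = 2*1 + 0
gcd = 1, so the inverse exists. Back-substitute:
1 = 5 − 2·2
1 = −2·12 + 5·5
1 = 5·53 − 22·12
So 12·(-22) ≡ 1 (mod 53), and -22 ≡ 31 (mod 53).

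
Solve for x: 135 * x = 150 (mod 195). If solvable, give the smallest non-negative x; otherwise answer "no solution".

4

First find gcd(135, 195):
195 = 1*135 + 60
135 = 2*60 + 15
60 = 4*15 + 0
gcd = 15 and 15 | 150, so solutions exist. Divide through by 15: 9x ≡ 10 (mod 13).
Now find 9⁻¹ mod 13:
13 = 1·9 + 4
9 = 2·4 + 1
4 = 4·1 + 0
Back-substitute:
1 = 9 − 2·4
1 = −2·13 + 3·9
So 9⁻¹ ≡ 3 (mod 13).
Then x ≡ 3·10 ≡ 4 (mod 13); the smallest non-negative solution is x = 4.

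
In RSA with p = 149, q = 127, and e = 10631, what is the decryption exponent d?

16943

φ(n) = (p−1)(q−1) = 148·126 = 18648.
Need d with 10631·d ≡ 1 (mod 18648). Apply the extended Euclidean algorithm:
18648 = 1*10631 + 8017
10631 = 1*8017 + 2614
8017 = 3*2614 + 175
2614 = 14*175 + 164
175 = 1*164 + 11
164 = 14*11 + 10
11 = 1*10 + 1
10 = 10*1 + 0
Back-substitute:
1 = 11 − 10
1 = −164 + 15·11
1 = 15·175 − 16·164
1 = −16·2614 + 239·175
1 = 239·8017 − 733·2614
1 = −733·10631 + 972·8017
1 = 972·18648 − 1705·10631
So 10631·(-1705) ≡ 1 (mod 18648), hence d ≡ -1705 ≡ 16943 (mod 18648).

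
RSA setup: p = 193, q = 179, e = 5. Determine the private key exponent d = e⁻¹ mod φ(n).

27341

φ(n) = (p−1)(q−1) = 192·178 = 34176.
Need d with 5·d ≡ 1 (mod 34176). Apply the extended Euclidean algorithm:
34176 = 6835×5 + 1
5 = 5×1 + 0
Back-substitute:
1 = 34176 − 6835·5
So 5·(-6835) ≡ 1 (mod 34176), hence d ≡ -6835 ≡ 27341 (mod 34176).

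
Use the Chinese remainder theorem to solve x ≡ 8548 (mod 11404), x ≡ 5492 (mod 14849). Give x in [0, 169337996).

73062572

Write x = 8548 + 11404·k. Then 11404·k ≡ 5492 − 8548 ≡ 11793 (mod 14849).
Need 11404⁻¹ mod 14849. Extended Euclid on (14849, 11404):
14849 = 1×11404 + 3445
11404 = 3×3445 + 1069
3445 = 3×1069 + 238
1069 = 4×238 + 117
238 = 2×117 + 4
117 = 29×4 + 1
4 = 4×1 + 0
Back-substitute:
1 = 117 − 29·4
1 = −29·238 + 59·117
1 = 59·1069 − 265·238
1 = −265·3445 + 854·1069
1 = 854·11404 − 2827·3445
1 = −2827·14849 + 3681·11404
11404⁻¹ ≡ 3681 (mod 14849), so k ≡ 3681·11793 ≡ 6406 (mod 14849).
x = 8548 + 11404·6406 = 73062572.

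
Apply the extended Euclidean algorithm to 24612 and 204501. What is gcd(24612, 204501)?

Euclidean algorithm:
204501 = 8·24612 + 7605
24612 = 3·7605 + 1797
7605 = 4·1797 + 417
1797 = 4·417 + 129
417 = 3·129 + 30
129 = 4·30 + 9
30 = 3·9 + 3
9 = 3·3 + 0
gcd(24612, 204501) = 3.
Back-substituting:
3 = 30 − 3·9
3 = −3·129 + 13·30
3 = 13·417 − 42·129
3 = −42·1797 + 181·417
3 = 181·7605 − 766·1797
3 = −766·24612 + 2479·7605
3 = 2479·204501 − 20598·24612
So 3 = (2479)·204501 + (-20598)·24612.

3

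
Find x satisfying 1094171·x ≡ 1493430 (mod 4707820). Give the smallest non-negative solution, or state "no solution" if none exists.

no solution

gcd(1094171, 4707820):
4707820 = 4*1094171 + 331136
1094171 = 3*331136 + 100763
331136 = 3*100763 + 28847
100763 = 3*28847 + 14222
28847 = 2*14222 + 403
14222 = 35*403 + 117
403 = 3*117 + 52
117 = 2*52 + 13
52 = 4*13 + 0
gcd = 13, but 13 ∤ 1493430, so the congruence has no solution.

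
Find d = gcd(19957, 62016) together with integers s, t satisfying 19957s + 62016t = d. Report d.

Euclidean algorithm:
62016 = 3×19957 + 2145
19957 = 9×2145 + 652
2145 = 3×652 + 189
652 = 3×189 + 85
189 = 2×85 + 19
85 = 4×19 + 9
19 = 2×9 + 1
9 = 9×1 + 0
gcd(19957, 62016) = 1.
Working backward:
1 = 19 − 2·9
1 = −2·85 + 9·19
1 = 9·189 − 20·85
1 = −20·652 + 69·189
1 = 69·2145 − 227·652
1 = −227·19957 + 2112·2145
1 = 2112·62016 − 6563·19957
So 1 = (2112)·62016 + (-6563)·19957.

1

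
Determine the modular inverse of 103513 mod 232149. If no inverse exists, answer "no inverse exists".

61015

Extended Euclidean algorithm:
232149 = 2·103513 + 25123
103513 = 4·25123 + 3021
25123 = 8·3021 + 955
3021 = 3·955 + 156
955 = 6·156 + 19
156 = 8·19 + 4
19 = 4·4 + 3
4 = 1·3 + 1
3 = 3·1 + 0
Since gcd(103513, 232149) = 1, back-substitute to write 1 as a combination:
1 = 4 − 3
1 = −19 + 5·4
1 = 5·156 − 41·19
1 = −41·955 + 251·156
1 = 251·3021 − 794·955
1 = −794·25123 + 6603·3021
1 = 6603·103513 − 27206·25123
1 = −27206·232149 + 61015·103513
So 103513·61015 ≡ 1 (mod 232149).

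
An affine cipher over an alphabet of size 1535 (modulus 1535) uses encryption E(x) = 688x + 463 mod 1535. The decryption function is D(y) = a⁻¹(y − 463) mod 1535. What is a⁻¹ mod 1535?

502

Extended Euclidean algorithm:
1535 = 2*688 + 159
688 = 4*159 + 52
159 = 3*52 + 3
52 = 17*3 + 1
3 = 3*1 + 0
gcd = 1, so the inverse exists. Back-substitute:
1 = 52 − 17·3
1 = −17·159 + 52·52
1 = 52·688 − 225·159
1 = −225·1535 + 502·688
So 688·502 ≡ 1 (mod 1535).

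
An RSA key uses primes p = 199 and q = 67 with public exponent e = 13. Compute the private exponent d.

4021

φ(n) = (p−1)(q−1) = 198·66 = 13068.
Need d with 13·d ≡ 1 (mod 13068). Apply the extended Euclidean algorithm:
13068 = 1005×13 + 3
13 = 4×3 + 1
3 = 3×1 + 0
Back-substitute:
1 = 13 − 4·3
1 = −4·13068 + 4021·13
So 13·4021 ≡ 1 (mod 13068), hence d = 4021.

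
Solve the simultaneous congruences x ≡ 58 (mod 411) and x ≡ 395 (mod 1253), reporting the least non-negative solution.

Write x = 58 + 411·k. Then 411·k ≡ 395 − 58 ≡ 337 (mod 1253).
Need 411⁻¹ mod 1253. Extended Euclid on (1253, 411):
1253 = 3*411 + 20
411 = 20*20 + 11
20 = 1*11 + 9
11 = 1*9 + 2
9 = 4*2 + 1
2 = 2*1 + 0
Back-substitute:
1 = 9 − 4·2
1 = −4·11 + 5·9
1 = 5·20 − 9·11
1 = −9·411 + 185·20
1 = 185·1253 − 564·411
411⁻¹ ≡ 689 (mod 1253), so k ≡ 689·337 ≡ 388 (mod 1253).
x = 58 + 411·388 = 159526.

159526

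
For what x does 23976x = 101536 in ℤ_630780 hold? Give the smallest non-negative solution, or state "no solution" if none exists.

gcd(23976, 630780):
630780 = 26*23976 + 7404
23976 = 3*7404 + 1764
7404 = 4*1764 + 348
1764 = 5*348 + 24
348 = 14*24 + 12
24 = 2*12 + 0
gcd = 12, but 12 ∤ 101536, so the congruence has no solution.

no solution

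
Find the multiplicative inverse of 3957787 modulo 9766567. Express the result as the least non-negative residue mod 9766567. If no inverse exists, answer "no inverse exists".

Run Euclid on (9766567, 3957787):
9766567 = 2·3957787 + 1850993
3957787 = 2·1850993 + 255801
1850993 = 7·255801 + 60386
255801 = 4·60386 + 14257
60386 = 4·14257 + 3358
14257 = 4·3358 + 825
3358 = 4·825 + 58
825 = 14·58 + 13
58 = 4·13 + 6
13 = 2·6 + 1
6 = 6·1 + 0
Since gcd(3957787, 9766567) = 1, back-substitute to write 1 as a combination:
1 = 13 − 2·6
1 = −2·58 + 9·13
1 = 9·825 − 128·58
1 = −128·3358 + 521·825
1 = 521·14257 − 2212·3358
1 = −2212·60386 + 9369·14257
1 = 9369·255801 − 39688·60386
1 = −39688·1850993 + 287185·255801
1 = 287185·3957787 − 614058·1850993
1 = −614058·9766567 + 1515301·3957787
So 3957787·1515301 ≡ 1 (mod 9766567).

1515301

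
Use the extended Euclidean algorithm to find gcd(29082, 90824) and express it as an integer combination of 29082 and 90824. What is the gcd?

Euclidean algorithm:
90824 = 3·29082 + 3578
29082 = 8·3578 + 458
3578 = 7·458 + 372
458 = 1·372 + 86
372 = 4·86 + 28
86 = 3·28 + 2
28 = 14·2 + 0
gcd(29082, 90824) = 2.
Express as a combination:
2 = 86 − 3·28
2 = −3·372 + 13·86
2 = 13·458 − 16·372
2 = −16·3578 + 125·458
2 = 125·29082 − 1016·3578
2 = −1016·90824 + 3173·29082
So 2 = (-1016)·90824 + (3173)·29082.

2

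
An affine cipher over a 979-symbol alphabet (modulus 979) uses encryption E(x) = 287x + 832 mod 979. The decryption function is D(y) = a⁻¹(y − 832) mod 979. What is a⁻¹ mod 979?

672

Extended Euclidean algorithm:
979 = 3*287 + 118
287 = 2*118 + 51
118 = 2*51 + 16
51 = 3*16 + 3
16 = 5*3 + 1
3 = 3*1 + 0
gcd = 1, so the inverse exists. Back-substitute:
1 = 16 − 5·3
1 = −5·51 + 16·16
1 = 16·118 − 37·51
1 = −37·287 + 90·118
1 = 90·979 − 307·287
So 287·(-307) ≡ 1 (mod 979), and -307 ≡ 672 (mod 979).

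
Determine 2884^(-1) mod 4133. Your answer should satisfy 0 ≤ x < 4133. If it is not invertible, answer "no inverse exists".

1317

Extended Euclidean algorithm:
4133 = 1×2884 + 1249
2884 = 2×1249 + 386
1249 = 3×386 + 91
386 = 4×91 + 22
91 = 4×22 + 3
22 = 7×3 + 1
3 = 3×1 + 0
The gcd is 1. Working backward:
1 = 22 − 7·3
1 = −7·91 + 29·22
1 = 29·386 − 123·91
1 = −123·1249 + 398·386
1 = 398·2884 − 919·1249
1 = −919·4133 + 1317·2884
So 2884·1317 ≡ 1 (mod 4133).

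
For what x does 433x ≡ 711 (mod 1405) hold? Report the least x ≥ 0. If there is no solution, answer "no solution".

1027

First find gcd(433, 1405):
1405 = 3*433 + 106
433 = 4*106 + 9
106 = 11*9 + 7
9 = 1*7 + 2
7 = 3*2 + 1
2 = 2*1 + 0
gcd = 1, so a unique solution mod 1405 exists.
Back-substitute for the Bézout coefficients:
1 = 7 − 3·2
1 = −3·9 + 4·7
1 = 4·106 − 47·9
1 = −47·433 + 192·106
1 = 192·1405 − 623·433
So 433·(-623) ≡ 1 (mod 1405), giving 433⁻¹ ≡ 782.
x ≡ 433⁻¹·711 ≡ 782·711 ≡ 1027 (mod 1405).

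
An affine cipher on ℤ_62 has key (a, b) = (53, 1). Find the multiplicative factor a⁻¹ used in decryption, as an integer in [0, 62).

55

Extended Euclidean algorithm:
62 = 1*53 + 9
53 = 5*9 + 8
9 = 1*8 + 1
8 = 8*1 + 0
gcd = 1, so the inverse exists. Back-substitute:
1 = 9 − 8
1 = −53 + 6·9
1 = 6·62 − 7·53
So 53·(-7) ≡ 1 (mod 62), and -7 ≡ 55 (mod 62).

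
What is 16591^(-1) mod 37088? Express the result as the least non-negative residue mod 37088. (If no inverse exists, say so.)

8783

Extended Euclidean algorithm:
37088 = 2×16591 + 3906
16591 = 4×3906 + 967
3906 = 4×967 + 38
967 = 25×38 + 17
38 = 2×17 + 4
17 = 4×4 + 1
4 = 4×1 + 0
The gcd is 1. Working backward:
1 = 17 − 4·4
1 = −4·38 + 9·17
1 = 9·967 − 229·38
1 = −229·3906 + 925·967
1 = 925·16591 − 3929·3906
1 = −3929·37088 + 8783·16591
So 16591·8783 ≡ 1 (mod 37088).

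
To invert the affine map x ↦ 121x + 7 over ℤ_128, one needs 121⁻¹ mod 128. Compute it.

gcd(128, 121) by repeated division:
128 = 1·121 + 7
121 = 17·7 + 2
7 = 3·2 + 1
2 = 2·1 + 0
Since gcd(121, 128) = 1, back-substitute to write 1 as a combination:
1 = 7 − 3·2
1 = −3·121 + 52·7
1 = 52·128 − 55·121
Hence 121⁻¹ ≡ -55 ≡ 73 (mod 128).

73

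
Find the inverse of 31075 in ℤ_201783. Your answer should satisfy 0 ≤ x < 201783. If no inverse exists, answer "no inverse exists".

89791

Run Euclid on (201783, 31075):
201783 = 6·31075 + 15333
31075 = 2·15333 + 409
15333 = 37·409 + 200
409 = 2·200 + 9
200 = 22·9 + 2
9 = 4·2 + 1
2 = 2·1 + 0
gcd = 1, so the inverse exists. Back-substitute:
1 = 9 − 4·2
1 = −4·200 + 89·9
1 = 89·409 − 182·200
1 = −182·15333 + 6823·409
1 = 6823·31075 − 13828·15333
1 = −13828·201783 + 89791·31075
So 31075·89791 ≡ 1 (mod 201783).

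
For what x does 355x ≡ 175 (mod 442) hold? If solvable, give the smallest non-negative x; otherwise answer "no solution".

125

First find gcd(355, 442):
442 = 1·355 + 87
355 = 4·87 + 7
87 = 12·7 + 3
7 = 2·3 + 1
3 = 3·1 + 0
gcd = 1, so a unique solution mod 442 exists.
Back-substitute for the Bézout coefficients:
1 = 7 − 2·3
1 = −2·87 + 25·7
1 = 25·355 − 102·87
1 = −102·442 + 127·355
So 355·(127) ≡ 1 (mod 442), giving 355⁻¹ ≡ 127.
x ≡ 355⁻¹·175 ≡ 127·175 ≡ 125 (mod 442).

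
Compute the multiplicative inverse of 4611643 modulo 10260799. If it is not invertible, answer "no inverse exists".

Extended Euclidean algorithm:
10260799 = 2×4611643 + 1037513
4611643 = 4×1037513 + 461591
1037513 = 2×461591 + 114331
461591 = 4×114331 + 4267
114331 = 26×4267 + 3389
4267 = 1×3389 + 878
3389 = 3×878 + 755
878 = 1×755 + 123
755 = 6×123 + 17
123 = 7×17 + 4
17 = 4×4 + 1
4 = 4×1 + 0
Since gcd(4611643, 10260799) = 1, back-substitute to write 1 as a combination:
1 = 17 − 4·4
1 = −4·123 + 29·17
1 = 29·755 − 178·123
1 = −178·878 + 207·755
1 = 207·3389 − 799·878
1 = −799·4267 + 1006·3389
1 = 1006·114331 − 26955·4267
1 = −26955·461591 + 108826·114331
1 = 108826·1037513 − 244607·461591
1 = −244607·4611643 + 1087254·1037513
1 = 1087254·10260799 − 2419115·4611643
So 4611643·(-2419115) ≡ 1 (mod 10260799), and -2419115 ≡ 7841684 (mod 10260799).

7841684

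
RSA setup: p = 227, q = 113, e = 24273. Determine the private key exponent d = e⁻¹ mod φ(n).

φ(n) = (p−1)(q−1) = 226·112 = 25312.
Need d with 24273·d ≡ 1 (mod 25312). Apply the extended Euclidean algorithm:
25312 = 1*24273 + 1039
24273 = 23*1039 + 376
1039 = 2*376 + 287
376 = 1*287 + 89
287 = 3*89 + 20
89 = 4*20 + 9
20 = 2*9 + 2
9 = 4*2 + 1
2 = 2*1 + 0
Back-substitute:
1 = 9 − 4·2
1 = −4·20 + 9·9
1 = 9·89 − 40·20
1 = −40·287 + 129·89
1 = 129·376 − 169·287
1 = −169·1039 + 467·376
1 = 467·24273 − 10910·1039
1 = −10910·25312 + 11377·24273
So 24273·11377 ≡ 1 (mod 25312), hence d = 11377.

11377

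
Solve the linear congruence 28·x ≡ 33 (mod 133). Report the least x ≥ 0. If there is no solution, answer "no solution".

gcd(28, 133):
133 = 4*28 + 21
28 = 1*21 + 7
21 = 3*7 + 0
gcd = 7, but 7 ∤ 33, so the congruence has no solution.

no solution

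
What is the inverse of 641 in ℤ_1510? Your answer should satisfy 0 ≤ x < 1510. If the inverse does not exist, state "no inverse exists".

351

Apply the Euclidean algorithm to 1510 and 641:
1510 = 2×641 + 228
641 = 2×228 + 185
228 = 1×185 + 43
185 = 4×43 + 13
43 = 3×13 + 4
13 = 3×4 + 1
4 = 4×1 + 0
The gcd is 1. Working backward:
1 = 13 − 3·4
1 = −3·43 + 10·13
1 = 10·185 − 43·43
1 = −43·228 + 53·185
1 = 53·641 − 149·228
1 = −149·1510 + 351·641
So 641·351 ≡ 1 (mod 1510).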